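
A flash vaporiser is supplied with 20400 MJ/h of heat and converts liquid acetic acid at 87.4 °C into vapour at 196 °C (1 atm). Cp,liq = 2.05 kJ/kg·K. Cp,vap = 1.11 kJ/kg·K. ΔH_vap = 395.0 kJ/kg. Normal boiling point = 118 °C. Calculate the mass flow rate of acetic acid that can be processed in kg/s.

ṁ = 10.4 kg/s

Δh = 2.05×(118−87.4) + 395.0 + 1.11×(196−118) = 544.31 kJ/kg
Q = 20400 MJ/h = 5666.7 kJ/s = 5666.7 kJ/s
ṁ = Q/Δh = 5666.7 / 544.31 = 10.411 kg/s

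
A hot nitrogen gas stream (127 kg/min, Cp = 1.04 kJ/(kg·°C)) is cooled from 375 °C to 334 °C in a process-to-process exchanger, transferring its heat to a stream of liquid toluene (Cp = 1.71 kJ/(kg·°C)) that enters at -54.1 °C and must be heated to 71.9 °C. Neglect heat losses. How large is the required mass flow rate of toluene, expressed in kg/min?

Heat released by hot stream: Q = 127 × 1.04 × (375 − 334) = 5415.3 kJ/min
Energy balance on cold side (adiabatic exchanger): Q = ṁ_c·Cp_c·(T_c,out − T_c,in)
ṁ_c = 5415.3 / [1.71 × (71.9 − -54.1)] = 25.134 kg/min

ṁ_c = 25.1 kg/min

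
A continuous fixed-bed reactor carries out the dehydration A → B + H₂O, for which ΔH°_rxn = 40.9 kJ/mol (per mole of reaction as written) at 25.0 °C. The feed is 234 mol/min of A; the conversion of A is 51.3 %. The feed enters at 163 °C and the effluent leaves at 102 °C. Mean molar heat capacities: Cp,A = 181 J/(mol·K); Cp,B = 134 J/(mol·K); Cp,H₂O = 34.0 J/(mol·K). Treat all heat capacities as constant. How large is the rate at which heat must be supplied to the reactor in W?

Q_in = 36800 W

Extent of reaction ξ = 0.513 × 234 = 120.04 mol/min
Reaction term: ξ·ΔH°_rxn = 120.04 × 40.9 = 4909.7 kJ/min
Sensible, feed 163→25 °C: -5844.9 kJ/min
Outlet flows (mol/min): A 113.96, B 120.04, H₂O 120.04
Sensible, products 25→102 °C: 3141.1 kJ/min
Q = ΔH = 2206 kJ/min = 36.766 kW
Heat supplied = 36766 W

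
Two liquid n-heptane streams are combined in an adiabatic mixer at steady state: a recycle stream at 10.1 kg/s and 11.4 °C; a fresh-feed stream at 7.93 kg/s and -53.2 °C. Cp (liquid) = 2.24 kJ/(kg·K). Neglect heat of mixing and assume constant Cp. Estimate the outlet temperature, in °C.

T_out = -17.0 °C

Adiabatic, steady state ⇒ Σ ṁᵢCp,ᵢ(T_out − Tᵢ) = 0
T_out = Σ ṁᵢCp,ᵢTᵢ / Σ ṁᵢCp,ᵢ
      = -687.09 / 40.387 = -17.013 °C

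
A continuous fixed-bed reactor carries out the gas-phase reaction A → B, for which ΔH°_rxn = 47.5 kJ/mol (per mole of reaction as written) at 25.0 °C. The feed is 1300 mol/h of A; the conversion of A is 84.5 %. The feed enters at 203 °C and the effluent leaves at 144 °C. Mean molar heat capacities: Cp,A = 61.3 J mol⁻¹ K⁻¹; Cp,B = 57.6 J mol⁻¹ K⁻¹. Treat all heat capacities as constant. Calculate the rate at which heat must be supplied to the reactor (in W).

Q_in = 13100 W

Extent of reaction ξ = 0.845 × 1300 = 1098.5 mol/h
Reaction term: ξ·ΔH°_rxn = 1098.5 × 47.5 = 52179 kJ/h
Sensible, feed 203→25 °C: -14185 kJ/h
Outlet flows (mol/h): A 201.5, B 1098.5
Sensible, products 25→144 °C: 8999.4 kJ/h
Q = ΔH = 46993 kJ/h = 13.054 kW
Heat supplied = 13054 W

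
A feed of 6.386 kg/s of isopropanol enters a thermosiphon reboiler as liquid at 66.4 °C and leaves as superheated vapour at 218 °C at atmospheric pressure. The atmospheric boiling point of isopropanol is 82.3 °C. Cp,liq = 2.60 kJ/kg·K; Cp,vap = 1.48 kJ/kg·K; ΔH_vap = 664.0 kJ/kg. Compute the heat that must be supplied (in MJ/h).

Q = 20800 MJ/h

liquid 66.4→82.3 °C: 41.34 kJ/kg
vaporisation at 82.3 °C: 664 kJ/kg
vapour 82.3→218 °C: 200.84 kJ/kg
Δh = 41.34 + 664 + 200.84 = 906.18 kJ/kg
Q = ṁ·Δh = 6.386 kg/s × 906.18 kJ/kg = 5786.8 kJ/s
|Q| = 5786.8 kW = 20833 MJ/h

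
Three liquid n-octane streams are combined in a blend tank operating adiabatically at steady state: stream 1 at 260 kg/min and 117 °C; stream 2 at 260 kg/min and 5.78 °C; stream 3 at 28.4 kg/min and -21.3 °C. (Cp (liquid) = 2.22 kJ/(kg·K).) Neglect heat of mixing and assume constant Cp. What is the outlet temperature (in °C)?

Adiabatic, steady state ⇒ Σ ṁᵢCp,ᵢ(T_out − Tᵢ) = 0
T_out = Σ ṁᵢCp,ᵢTᵢ / Σ ṁᵢCp,ᵢ
      = 69526 / 1217.4 = 57.108 °C

T_out = 57.1 °C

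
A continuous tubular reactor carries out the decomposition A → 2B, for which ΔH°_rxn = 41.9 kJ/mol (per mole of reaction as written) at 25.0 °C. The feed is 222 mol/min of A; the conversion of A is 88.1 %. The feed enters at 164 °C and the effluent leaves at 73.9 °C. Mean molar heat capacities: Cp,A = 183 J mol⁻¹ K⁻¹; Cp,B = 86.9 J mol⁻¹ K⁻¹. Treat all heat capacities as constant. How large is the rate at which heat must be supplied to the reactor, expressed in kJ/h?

Extent of reaction ξ = 0.881 × 222 = 195.58 mol/min
Reaction term: ξ·ΔH°_rxn = 195.58 × 41.9 = 8194.9 kJ/min
Sensible, feed 164→25 °C: -5647 kJ/min
Outlet flows (mol/min): A 26.418, B 391.16
Sensible, products 25→73.9 °C: 1898.6 kJ/min
Q = ΔH = 4446.5 kJ/min = 74.108 kW
Heat supplied = 266790 kJ/h

Q_in = 267000 kJ/h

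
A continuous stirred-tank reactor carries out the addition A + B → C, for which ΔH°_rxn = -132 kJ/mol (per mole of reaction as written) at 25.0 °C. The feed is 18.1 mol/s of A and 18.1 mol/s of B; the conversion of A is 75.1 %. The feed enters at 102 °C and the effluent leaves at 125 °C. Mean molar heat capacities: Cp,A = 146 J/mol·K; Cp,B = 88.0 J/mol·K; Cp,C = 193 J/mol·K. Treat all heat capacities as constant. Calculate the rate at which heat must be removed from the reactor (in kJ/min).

Extent of reaction ξ = 0.751 × 18.1 = 13.593 mol/s
Reaction term: ξ·ΔH°_rxn = 13.593 × -132 = -1794.3 kJ/s
Sensible, feed 102→25 °C: -326.13 kJ/s
Outlet flows (mol/s): A 4.5069, B 4.5069, C 13.593
Sensible, products 25→125 °C: 367.81 kJ/s
Q = ΔH = -1752.6 kJ/s = -1752.6 kW
Heat removed = 105160 kJ/min

Q_out = 105000 kJ/min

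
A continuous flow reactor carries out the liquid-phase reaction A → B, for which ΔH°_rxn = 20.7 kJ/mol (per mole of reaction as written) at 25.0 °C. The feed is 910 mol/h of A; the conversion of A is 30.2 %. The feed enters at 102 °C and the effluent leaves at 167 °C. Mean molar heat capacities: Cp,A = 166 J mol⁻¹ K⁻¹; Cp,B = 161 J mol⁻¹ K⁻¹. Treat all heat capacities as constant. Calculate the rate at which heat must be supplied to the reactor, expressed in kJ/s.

Q_in = 4.25 kJ/s

Extent of reaction ξ = 0.302 × 910 = 274.82 mol/h
Reaction term: ξ·ΔH°_rxn = 274.82 × 20.7 = 5688.8 kJ/h
Sensible, feed 102→25 °C: -11632 kJ/h
Outlet flows (mol/h): A 635.18, B 274.82
Sensible, products 25→167 °C: 21255 kJ/h
Q = ΔH = 15313 kJ/h = 4.2535 kW
Heat supplied = 4.2535 kJ/s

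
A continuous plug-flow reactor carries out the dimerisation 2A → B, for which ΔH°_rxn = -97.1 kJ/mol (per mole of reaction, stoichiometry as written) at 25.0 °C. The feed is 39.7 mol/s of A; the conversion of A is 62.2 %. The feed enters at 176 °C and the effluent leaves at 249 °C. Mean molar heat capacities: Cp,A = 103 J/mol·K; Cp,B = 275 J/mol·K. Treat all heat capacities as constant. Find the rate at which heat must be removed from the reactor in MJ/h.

Extent of reaction ξ = 0.622 × 39.7 / 2 = 12.347 mol/s
Reaction term: ξ·ΔH°_rxn = 12.347 × -97.1 = -1198.9 kJ/s
Sensible, feed 176→25 °C: -617.45 kJ/s
Outlet flows (mol/s): A 15.007, B 12.347
Sensible, products 25→249 °C: 1106.8 kJ/s
Q = ΔH = -709.53 kJ/s = -709.53 kW
Heat removed = 2554.3 MJ/h

Q_out = 2550 MJ/h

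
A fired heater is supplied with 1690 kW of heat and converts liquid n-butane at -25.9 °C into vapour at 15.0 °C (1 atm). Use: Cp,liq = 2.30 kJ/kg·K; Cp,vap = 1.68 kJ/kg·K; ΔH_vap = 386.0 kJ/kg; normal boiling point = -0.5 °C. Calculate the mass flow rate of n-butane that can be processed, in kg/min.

ṁ = 216 kg/min

Δh = 2.30×(-0.5−-25.9) + 386.0 + 1.68×(15.0−-0.5) = 470.46 kJ/kg
Q = 1690 kW = 1690 kJ/s = 101400 kJ/min
ṁ = Q/Δh = 101400 / 470.46 = 215.53 kg/min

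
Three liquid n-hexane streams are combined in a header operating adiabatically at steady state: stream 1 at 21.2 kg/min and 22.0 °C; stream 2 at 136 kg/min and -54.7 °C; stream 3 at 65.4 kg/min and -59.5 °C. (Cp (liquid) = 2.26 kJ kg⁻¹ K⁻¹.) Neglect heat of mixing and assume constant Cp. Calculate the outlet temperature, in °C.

T_out = -48.8 °C

No heat crosses the boundary, so H_out = H_in.
Σ ṁᵢCp,ᵢTᵢ = 21.2×2.26×22.0 + 136×2.26×-54.7 + 65.4×2.26×-59.5 = -24553
Σ ṁᵢCp,ᵢ = 21.2×2.26 + 136×2.26 + 65.4×2.26 = 503.08
T_out = -24553 / 503.08 = -48.805 °C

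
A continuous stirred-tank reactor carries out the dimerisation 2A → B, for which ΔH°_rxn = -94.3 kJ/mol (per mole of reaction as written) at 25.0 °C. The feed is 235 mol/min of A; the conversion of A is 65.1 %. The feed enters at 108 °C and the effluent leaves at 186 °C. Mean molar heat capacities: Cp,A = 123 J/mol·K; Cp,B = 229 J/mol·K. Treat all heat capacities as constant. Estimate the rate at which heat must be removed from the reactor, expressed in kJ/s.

Q_out = 86.1 kJ/s

Extent of reaction ξ = 0.651 × 235 / 2 = 76.493 mol/min
Reaction term: ξ·ΔH°_rxn = 76.493 × -94.3 = -7213.2 kJ/min
Sensible, feed 108→25 °C: -2399.1 kJ/min
Outlet flows (mol/min): A 82.015, B 76.493
Sensible, products 25→186 °C: 4444.3 kJ/min
Q = ΔH = -5168 kJ/min = -86.134 kW
Heat removed = 86.134 kJ/s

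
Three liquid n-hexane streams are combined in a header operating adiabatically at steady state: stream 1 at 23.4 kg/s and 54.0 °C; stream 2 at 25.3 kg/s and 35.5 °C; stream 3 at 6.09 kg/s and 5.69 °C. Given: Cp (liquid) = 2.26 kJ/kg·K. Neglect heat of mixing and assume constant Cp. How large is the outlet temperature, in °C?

T_out = 40.1 °C

Energy balance with Q = 0: Σ ṁᵢCp,ᵢ(T_out − Tᵢ) = 0
Σ ṁᵢCp,ᵢTᵢ = 23.4×2.26×54.0 + 25.3×2.26×35.5 + 6.09×2.26×5.69 = 4963.9
Σ ṁᵢCp,ᵢ = 23.4×2.26 + 25.3×2.26 + 6.09×2.26 = 123.83
T_out = 4963.9 / 123.83 = 40.088 °C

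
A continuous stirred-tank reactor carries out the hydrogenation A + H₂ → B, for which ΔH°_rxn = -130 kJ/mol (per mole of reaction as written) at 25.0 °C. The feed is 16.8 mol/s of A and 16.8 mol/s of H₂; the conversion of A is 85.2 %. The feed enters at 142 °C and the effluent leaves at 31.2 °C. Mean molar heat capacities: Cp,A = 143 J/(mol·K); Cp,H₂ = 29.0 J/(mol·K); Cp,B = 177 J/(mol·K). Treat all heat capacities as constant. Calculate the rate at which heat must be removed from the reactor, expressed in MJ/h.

Q_out = 7850 MJ/h

Extent of reaction ξ = 0.852 × 16.8 = 14.314 mol/s
Reaction term: ξ·ΔH°_rxn = 14.314 × -130 = -1860.8 kJ/s
Sensible, feed 142→25 °C: -338.08 kJ/s
Outlet flows (mol/s): A 2.4864, H₂ 2.4864, B 14.314
Sensible, products 25→31.2 °C: 18.359 kJ/s
Q = ΔH = -2180.5 kJ/s = -2180.5 kW
Heat removed = 7849.8 MJ/h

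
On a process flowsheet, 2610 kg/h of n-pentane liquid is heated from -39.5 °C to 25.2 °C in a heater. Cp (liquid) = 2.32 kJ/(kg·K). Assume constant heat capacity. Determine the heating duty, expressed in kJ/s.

Q = 109 kJ/s

Q = ṁ·Cp·ΔT = 2610 × 2.32 × (25.2 − -39.5) = 391770 kJ/h
Converting: 391770 / 3600 s = 108.83 kW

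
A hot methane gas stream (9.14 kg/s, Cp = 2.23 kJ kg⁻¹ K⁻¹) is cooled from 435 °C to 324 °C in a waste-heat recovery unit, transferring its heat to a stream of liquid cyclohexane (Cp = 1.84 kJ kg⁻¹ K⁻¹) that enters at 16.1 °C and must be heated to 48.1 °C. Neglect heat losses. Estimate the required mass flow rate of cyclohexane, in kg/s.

Heat released by hot stream: Q = 9.14 × 2.23 × (435 − 324) = 2262.4 kJ/s
Energy balance on cold side (adiabatic exchanger): Q = ṁ_c·Cp_c·(T_c,out − T_c,in)
ṁ_c = 2262.4 / [1.84 × (48.1 − 16.1)] = 38.424 kg/s

ṁ_c = 38.4 kg/s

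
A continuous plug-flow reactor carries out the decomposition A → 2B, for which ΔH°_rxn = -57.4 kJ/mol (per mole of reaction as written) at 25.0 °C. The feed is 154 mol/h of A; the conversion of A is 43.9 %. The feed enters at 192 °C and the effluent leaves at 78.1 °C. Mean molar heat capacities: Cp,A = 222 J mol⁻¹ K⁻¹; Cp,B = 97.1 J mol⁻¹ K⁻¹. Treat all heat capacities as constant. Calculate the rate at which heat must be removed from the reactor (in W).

Q_out = 2190 W

Extent of reaction ξ = 0.439 × 154 = 67.606 mol/h
Reaction term: ξ·ΔH°_rxn = 67.606 × -57.4 = -3880.6 kJ/h
Sensible, feed 192→25 °C: -5709.4 kJ/h
Outlet flows (mol/h): A 86.394, B 135.21
Sensible, products 25→78.1 °C: 1715.6 kJ/h
Q = ΔH = -7874.4 kJ/h = -2.1873 kW
Heat removed = 2187.3 W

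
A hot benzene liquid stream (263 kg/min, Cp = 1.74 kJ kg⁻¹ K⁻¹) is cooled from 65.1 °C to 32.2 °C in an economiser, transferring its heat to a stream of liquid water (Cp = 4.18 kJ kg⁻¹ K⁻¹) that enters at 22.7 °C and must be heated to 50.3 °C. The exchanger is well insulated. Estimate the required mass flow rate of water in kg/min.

ṁ_c = 131 kg/min

Heat released by hot stream: Q = 263 × 1.74 × (65.1 − 32.2) = 15056 kJ/min
Energy balance on cold side (adiabatic exchanger): Q = ṁ_c·Cp_c·(T_c,out − T_c,in)
ṁ_c = 15056 / [4.18 × (50.3 − 22.7)] = 130.5 kg/min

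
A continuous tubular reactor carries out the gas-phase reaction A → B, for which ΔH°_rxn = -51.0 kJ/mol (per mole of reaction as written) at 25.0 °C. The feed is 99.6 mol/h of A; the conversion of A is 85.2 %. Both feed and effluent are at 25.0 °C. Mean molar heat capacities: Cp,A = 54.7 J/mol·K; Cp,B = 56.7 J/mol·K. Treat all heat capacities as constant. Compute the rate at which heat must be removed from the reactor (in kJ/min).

Extent of reaction ξ = 0.852 × 99.6 = 84.859 mol/h
Reaction term: ξ·ΔH°_rxn = 84.859 × -51.0 = -4327.8 kJ/h
Q = ΔH = -4327.8 kJ/h = -1.2022 kW
Heat removed = 72.13 kJ/min

Q_out = 72.1 kJ/min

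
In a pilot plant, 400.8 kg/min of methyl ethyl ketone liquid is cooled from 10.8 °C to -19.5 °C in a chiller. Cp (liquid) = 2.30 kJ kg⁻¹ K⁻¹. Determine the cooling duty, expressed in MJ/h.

Q_c = 1680 MJ/h

Q = ṁ·Cp·ΔT = 400.8 × 2.30 × (-19.5 − 10.8) = -27932 kJ/min
Converting: 27932 / 60 s = 465.53 kW
Cooling duty = 1675.9 MJ/h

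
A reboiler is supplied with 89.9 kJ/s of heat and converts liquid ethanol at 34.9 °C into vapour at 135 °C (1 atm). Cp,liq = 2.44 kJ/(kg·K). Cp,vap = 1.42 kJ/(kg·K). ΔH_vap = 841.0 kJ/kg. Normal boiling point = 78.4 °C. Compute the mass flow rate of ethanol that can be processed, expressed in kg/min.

ṁ = 5.25 kg/min

Δh = 2.44×(78.4−34.9) + 841.0 + 1.42×(135−78.4) = 1027.5 kJ/kg
Q = 89.9 kJ/s = 89.9 kJ/s = 5394 kJ/min
ṁ = Q/Δh = 5394 / 1027.5 = 5.2496 kg/min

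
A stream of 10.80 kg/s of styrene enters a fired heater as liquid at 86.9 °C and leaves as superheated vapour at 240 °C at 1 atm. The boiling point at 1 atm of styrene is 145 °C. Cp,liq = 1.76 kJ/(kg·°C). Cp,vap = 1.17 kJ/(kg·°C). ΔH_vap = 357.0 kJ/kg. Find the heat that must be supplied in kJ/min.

Q = 370000 kJ/min

liquid 86.9→145 °C: 102.26 kJ/kg
vaporisation at 145 °C: 357 kJ/kg
vapour 145→240 °C: 111.15 kJ/kg
Δh = 102.26 + 357 + 111.15 = 570.41 kJ/kg
Q = ṁ·Δh = 10.80 kg/s × 570.41 kJ/kg = 6160.4 kJ/s
|Q| = 6160.4 kW = 369620 kJ/min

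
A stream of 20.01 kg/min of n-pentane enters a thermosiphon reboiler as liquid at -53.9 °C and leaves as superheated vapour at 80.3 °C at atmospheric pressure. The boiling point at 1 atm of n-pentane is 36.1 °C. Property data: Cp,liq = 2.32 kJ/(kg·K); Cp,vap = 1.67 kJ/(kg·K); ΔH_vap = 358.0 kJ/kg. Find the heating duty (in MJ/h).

Q = 769 MJ/h

liquid -53.9→36.1 °C: 208.8 kJ/kg
vaporisation at 36.1 °C: 358 kJ/kg
vapour 36.1→80.3 °C: 73.814 kJ/kg
Δh = 208.8 + 358 + 73.814 = 640.61 kJ/kg
Q = ṁ·Δh = 20.01 kg/min × 640.61 kJ/kg = 12819 kJ/min
|Q| = 213.64 kW = 769.12 MJ/h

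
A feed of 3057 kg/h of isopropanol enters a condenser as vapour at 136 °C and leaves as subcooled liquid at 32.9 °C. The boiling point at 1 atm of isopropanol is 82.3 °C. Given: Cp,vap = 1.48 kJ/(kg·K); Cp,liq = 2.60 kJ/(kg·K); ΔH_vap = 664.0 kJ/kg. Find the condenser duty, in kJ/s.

vapour 136→82.3 °C: -79.476 kJ/kg
condensation at 82.3 °C: -664 kJ/kg
liquid 82.3→32.9 °C: -128.44 kJ/kg
Δh = -79.476 + -664 + -128.44 = -871.92 kJ/kg
Q = ṁ·Δh = 3057 kg/h × -871.92 kJ/kg = -2.6654e+06 kJ/h
|Q| = 740.4 kW

Q_c = 740 kJ/s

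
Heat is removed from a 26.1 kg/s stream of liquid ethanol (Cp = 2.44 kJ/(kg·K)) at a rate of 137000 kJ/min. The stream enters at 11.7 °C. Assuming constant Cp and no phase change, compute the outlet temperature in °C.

Q = 137000 kJ/min = 2283.3 kJ/s
ΔT = Q/(ṁ·Cp) = 2283.3/(26.1×2.44) = 35.854 K
T_out = 11.7 − 35.854 = -24.154 °C

T_out = -24.2 °C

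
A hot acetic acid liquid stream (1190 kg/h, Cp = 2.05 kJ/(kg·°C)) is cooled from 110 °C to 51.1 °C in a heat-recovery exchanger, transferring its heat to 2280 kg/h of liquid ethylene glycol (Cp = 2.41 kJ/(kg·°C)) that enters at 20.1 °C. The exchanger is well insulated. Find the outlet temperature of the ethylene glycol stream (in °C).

Heat released by hot stream: Q = 1190 × 2.05 × (110 − 51.1) = 143690 kJ/h
Energy balance on cold side (adiabatic exchanger): Q = ṁ_c·Cp_c·(T_c,out − T_c,in)
T_c,out = 20.1 + 143690/(2280 × 2.41) = 46.25 °C

T_c,out = 46.2 °C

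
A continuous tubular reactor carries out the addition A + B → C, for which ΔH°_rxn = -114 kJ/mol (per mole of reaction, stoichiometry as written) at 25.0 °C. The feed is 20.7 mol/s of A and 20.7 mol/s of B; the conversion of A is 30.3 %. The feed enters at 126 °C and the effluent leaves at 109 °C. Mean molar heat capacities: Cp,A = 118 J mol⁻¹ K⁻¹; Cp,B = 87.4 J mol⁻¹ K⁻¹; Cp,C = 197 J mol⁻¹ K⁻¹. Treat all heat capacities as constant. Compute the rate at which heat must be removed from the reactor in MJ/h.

Extent of reaction ξ = 0.303 × 20.7 = 6.2721 mol/s
Reaction term: ξ·ΔH°_rxn = 6.2721 × -114 = -715.02 kJ/s
Sensible, feed 126→25 °C: -429.43 kJ/s
Outlet flows (mol/s): A 14.428, B 14.428, C 6.2721
Sensible, products 25→109 °C: 352.72 kJ/s
Q = ΔH = -791.73 kJ/s = -791.73 kW
Heat removed = 2850.2 MJ/h

Q_out = 2850 MJ/h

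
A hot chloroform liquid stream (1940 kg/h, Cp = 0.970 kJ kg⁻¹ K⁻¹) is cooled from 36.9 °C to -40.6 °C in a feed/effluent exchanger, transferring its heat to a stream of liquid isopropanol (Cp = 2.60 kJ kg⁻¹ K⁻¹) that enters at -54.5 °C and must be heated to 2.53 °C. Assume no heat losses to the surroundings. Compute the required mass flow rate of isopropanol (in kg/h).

ṁ_c = 984 kg/h

Heat released by hot stream: Q = 1940 × 0.970 × (36.9 − -40.6) = 145840 kJ/h
Energy balance on cold side (adiabatic exchanger): Q = ṁ_c·Cp_c·(T_c,out − T_c,in)
ṁ_c = 145840 / [2.60 × (2.53 − -54.5)] = 983.55 kg/h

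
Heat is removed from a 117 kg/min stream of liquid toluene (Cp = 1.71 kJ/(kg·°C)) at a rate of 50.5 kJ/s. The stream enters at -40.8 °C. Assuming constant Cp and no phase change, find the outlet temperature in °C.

Q = 50.5 kJ/s = 3030 kJ/min
ΔT = Q/(ṁ·Cp) = 3030/(117×1.71) = 15.145 K
T_out = -40.8 − 15.145 = -55.945 °C

T_out = -55.9 °C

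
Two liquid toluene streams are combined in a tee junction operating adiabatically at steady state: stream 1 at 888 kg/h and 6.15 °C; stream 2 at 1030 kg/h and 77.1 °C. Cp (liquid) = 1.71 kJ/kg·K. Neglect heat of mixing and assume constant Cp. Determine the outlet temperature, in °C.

Adiabatic, steady state ⇒ Σ ṁᵢCp,ᵢ(T_out − Tᵢ) = 0
Σ ṁᵢCp,ᵢTᵢ = 888×1.71×6.15 + 1030×1.71×77.1 = 145130
Σ ṁᵢCp,ᵢ = 888×1.71 + 1030×1.71 = 3279.8
T_out = 145130 / 3279.8 = 44.251 °C

T_out = 44.3 °C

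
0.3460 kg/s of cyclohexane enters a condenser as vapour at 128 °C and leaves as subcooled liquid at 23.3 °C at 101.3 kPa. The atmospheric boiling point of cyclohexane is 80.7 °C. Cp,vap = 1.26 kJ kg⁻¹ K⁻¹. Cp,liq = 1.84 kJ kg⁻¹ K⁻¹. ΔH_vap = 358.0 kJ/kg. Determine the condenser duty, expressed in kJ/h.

vapour 128→80.7 °C: -59.598 kJ/kg
condensation at 80.7 °C: -358 kJ/kg
liquid 80.7→23.3 °C: -105.62 kJ/kg
Δh = -59.598 + -358 + -105.62 = -523.21 kJ/kg
Q = ṁ·Δh = 0.3460 kg/s × -523.21 kJ/kg = -181.03 kJ/s
|Q| = 181.03 kW = 651720 kJ/h

Q_c = 652000 kJ/h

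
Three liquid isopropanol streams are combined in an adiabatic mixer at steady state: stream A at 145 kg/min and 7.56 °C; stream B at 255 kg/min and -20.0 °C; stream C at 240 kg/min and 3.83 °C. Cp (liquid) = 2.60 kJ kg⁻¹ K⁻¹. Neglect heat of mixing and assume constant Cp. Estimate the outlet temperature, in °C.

Adiabatic, steady state ⇒ Σ ṁᵢCp,ᵢ(T_out − Tᵢ) = 0
T_out = Σ ṁᵢCp,ᵢTᵢ / Σ ṁᵢCp,ᵢ
      = -8020 / 1664 = -4.8197 °C

T_out = -4.82 °C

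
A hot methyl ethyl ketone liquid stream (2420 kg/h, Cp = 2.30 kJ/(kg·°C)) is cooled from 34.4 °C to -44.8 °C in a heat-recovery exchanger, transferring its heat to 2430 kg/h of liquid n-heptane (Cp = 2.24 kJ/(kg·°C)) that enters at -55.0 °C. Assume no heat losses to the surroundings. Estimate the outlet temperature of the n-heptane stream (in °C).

T_c,out = 26.0 °C

Heat released by hot stream: Q = 2420 × 2.30 × (34.4 − -44.8) = 440830 kJ/h
Energy balance on cold side (adiabatic exchanger): Q = ṁ_c·Cp_c·(T_c,out − T_c,in)
T_c,out = -55.0 + 440830/(2430 × 2.24) = 25.987 °C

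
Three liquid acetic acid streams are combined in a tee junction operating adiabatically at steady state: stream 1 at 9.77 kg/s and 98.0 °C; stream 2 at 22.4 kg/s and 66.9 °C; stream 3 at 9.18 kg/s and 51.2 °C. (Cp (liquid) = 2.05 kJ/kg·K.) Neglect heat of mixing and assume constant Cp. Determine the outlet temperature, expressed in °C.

Energy balance with Q = 0: Σ ṁᵢCp,ᵢ(T_out − Tᵢ) = 0
T_out = Σ ṁᵢCp,ᵢTᵢ / Σ ṁᵢCp,ᵢ
      = 5998.4 / 84.767 = 70.763 °C

T_out = 70.8 °C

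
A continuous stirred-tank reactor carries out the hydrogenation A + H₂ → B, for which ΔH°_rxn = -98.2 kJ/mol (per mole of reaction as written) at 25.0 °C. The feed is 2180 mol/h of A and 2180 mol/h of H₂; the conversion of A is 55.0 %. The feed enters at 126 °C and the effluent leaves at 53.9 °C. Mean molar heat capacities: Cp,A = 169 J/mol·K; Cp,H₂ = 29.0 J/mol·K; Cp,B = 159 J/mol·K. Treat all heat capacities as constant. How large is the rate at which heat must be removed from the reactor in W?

Q_out = 41700 W

Extent of reaction ξ = 0.550 × 2180 = 1199 mol/h
Reaction term: ξ·ΔH°_rxn = 1199 × -98.2 = -117740 kJ/h
Sensible, feed 126→25 °C: -43596 kJ/h
Outlet flows (mol/h): A 981, H₂ 981, B 1199
Sensible, products 25→53.9 °C: 11123 kJ/h
Q = ΔH = -150210 kJ/h = -41.726 kW
Heat removed = 41726 W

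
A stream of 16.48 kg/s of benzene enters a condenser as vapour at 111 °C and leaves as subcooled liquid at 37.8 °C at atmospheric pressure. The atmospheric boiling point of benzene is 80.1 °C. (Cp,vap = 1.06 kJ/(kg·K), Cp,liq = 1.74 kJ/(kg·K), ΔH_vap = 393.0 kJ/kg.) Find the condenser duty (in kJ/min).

vapour 111→80.1 °C: -32.754 kJ/kg
condensation at 80.1 °C: -393 kJ/kg
liquid 80.1→37.8 °C: -73.602 kJ/kg
Δh = -32.754 + -393 + -73.602 = -499.36 kJ/kg
Q = ṁ·Δh = 16.48 kg/s × -499.36 kJ/kg = -8229.4 kJ/s
|Q| = 8229.4 kW = 493760 kJ/min

Q_c = 494000 kJ/min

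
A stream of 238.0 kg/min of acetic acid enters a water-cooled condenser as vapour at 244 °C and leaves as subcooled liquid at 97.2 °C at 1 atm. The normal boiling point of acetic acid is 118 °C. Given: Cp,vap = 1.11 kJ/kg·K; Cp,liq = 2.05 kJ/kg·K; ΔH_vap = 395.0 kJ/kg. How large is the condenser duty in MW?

Q_c = 2.29 MW

vapour 244→118 °C: -139.86 kJ/kg
condensation at 118 °C: -395 kJ/kg
liquid 118→97.2 °C: -42.64 kJ/kg
Δh = -139.86 + -395 + -42.64 = -577.5 kJ/kg
Q = ṁ·Δh = 238.0 kg/min × -577.5 kJ/kg = -137440 kJ/min
|Q| = 2290.8 kW = 2.2908 MW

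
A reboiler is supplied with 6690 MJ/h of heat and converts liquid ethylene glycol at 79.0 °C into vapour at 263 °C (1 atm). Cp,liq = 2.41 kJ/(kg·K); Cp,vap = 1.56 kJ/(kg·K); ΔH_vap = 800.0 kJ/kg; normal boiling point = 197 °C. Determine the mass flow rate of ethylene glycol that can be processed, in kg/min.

ṁ = 93.9 kg/min

Δh = 2.41×(197−79.0) + 800.0 + 1.56×(263−197) = 1187.3 kJ/kg
Q = 6690 MJ/h = 1858.3 kJ/s = 111500 kJ/min
ṁ = Q/Δh = 111500 / 1187.3 = 93.907 kg/min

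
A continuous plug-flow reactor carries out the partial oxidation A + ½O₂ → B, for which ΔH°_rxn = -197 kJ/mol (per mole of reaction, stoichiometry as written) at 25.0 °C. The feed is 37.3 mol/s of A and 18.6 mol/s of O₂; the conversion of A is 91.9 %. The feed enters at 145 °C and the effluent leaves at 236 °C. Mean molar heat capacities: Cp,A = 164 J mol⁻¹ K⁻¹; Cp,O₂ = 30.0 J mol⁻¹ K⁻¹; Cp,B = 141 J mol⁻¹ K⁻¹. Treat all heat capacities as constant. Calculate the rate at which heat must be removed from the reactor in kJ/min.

Extent of reaction ξ = 0.919 × 37.3 = 34.279 mol/s
Reaction term: ξ·ΔH°_rxn = 34.279 × -197 = -6752.9 kJ/s
Sensible, feed 145→25 °C: -801.02 kJ/s
Outlet flows (mol/s): A 3.0213, O₂ 1.4607, B 34.279
Sensible, products 25→236 °C: 1133.6 kJ/s
Q = ΔH = -6420.3 kJ/s = -6420.3 kW
Heat removed = 385220 kJ/min

Q_out = 385000 kJ/min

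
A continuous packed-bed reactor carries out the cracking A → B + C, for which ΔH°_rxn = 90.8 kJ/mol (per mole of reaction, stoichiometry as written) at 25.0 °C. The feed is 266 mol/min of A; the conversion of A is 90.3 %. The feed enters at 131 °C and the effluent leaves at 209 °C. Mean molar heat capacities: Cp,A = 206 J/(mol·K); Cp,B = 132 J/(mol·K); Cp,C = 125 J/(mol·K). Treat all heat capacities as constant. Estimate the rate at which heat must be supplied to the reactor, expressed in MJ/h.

Extent of reaction ξ = 0.903 × 266 = 240.2 mol/min
Reaction term: ξ·ΔH°_rxn = 240.2 × 90.8 = 21810 kJ/min
Sensible, feed 131→25 °C: -5808.4 kJ/min
Outlet flows (mol/min): A 25.802, B 240.2, C 240.2
Sensible, products 25→209 °C: 12336 kJ/min
Q = ΔH = 28338 kJ/min = 472.3 kW
Heat supplied = 1700.3 MJ/h

Q_in = 1700 MJ/h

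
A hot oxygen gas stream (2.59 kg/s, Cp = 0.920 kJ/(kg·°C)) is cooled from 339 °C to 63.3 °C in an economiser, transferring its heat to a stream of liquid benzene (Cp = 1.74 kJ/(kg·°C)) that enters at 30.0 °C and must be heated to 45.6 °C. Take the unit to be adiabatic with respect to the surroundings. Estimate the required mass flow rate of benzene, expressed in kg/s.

ṁ_c = 24.2 kg/s

Heat released by hot stream: Q = 2.59 × 0.920 × (339 − 63.3) = 656.94 kJ/s
Energy balance on cold side (adiabatic exchanger): Q = ṁ_c·Cp_c·(T_c,out − T_c,in)
ṁ_c = 656.94 / [1.74 × (45.6 − 30.0)] = 24.202 kg/s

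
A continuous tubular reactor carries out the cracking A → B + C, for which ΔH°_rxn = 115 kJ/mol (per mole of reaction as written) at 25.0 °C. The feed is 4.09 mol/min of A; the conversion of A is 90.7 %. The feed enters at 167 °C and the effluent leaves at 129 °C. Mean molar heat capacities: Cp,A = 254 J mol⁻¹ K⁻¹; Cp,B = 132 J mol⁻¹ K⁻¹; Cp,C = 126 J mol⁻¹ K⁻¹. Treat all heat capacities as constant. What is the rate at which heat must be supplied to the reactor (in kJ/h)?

Q_in = 23300 kJ/h

Extent of reaction ξ = 0.907 × 4.09 = 3.7096 mol/min
Reaction term: ξ·ΔH°_rxn = 3.7096 × 115 = 426.61 kJ/min
Sensible, feed 167→25 °C: -147.52 kJ/min
Outlet flows (mol/min): A 0.38037, B 3.7096, C 3.7096
Sensible, products 25→129 °C: 109.58 kJ/min
Q = ΔH = 388.67 kJ/min = 6.4779 kW
Heat supplied = 23320 kJ/h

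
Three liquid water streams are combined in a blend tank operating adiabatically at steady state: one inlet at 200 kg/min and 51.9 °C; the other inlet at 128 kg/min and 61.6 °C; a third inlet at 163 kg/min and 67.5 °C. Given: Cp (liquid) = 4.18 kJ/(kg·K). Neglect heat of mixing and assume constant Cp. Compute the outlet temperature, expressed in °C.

T_out = 59.6 °C

Energy balance with Q = 0: Σ ṁᵢCp,ᵢ(T_out − Tᵢ) = 0
Σ ṁᵢCp,ᵢTᵢ = 200×4.18×51.9 + 128×4.18×61.6 + 163×4.18×67.5 = 122340
Σ ṁᵢCp,ᵢ = 200×4.18 + 128×4.18 + 163×4.18 = 2052.4
T_out = 122340 / 2052.4 = 59.608 °C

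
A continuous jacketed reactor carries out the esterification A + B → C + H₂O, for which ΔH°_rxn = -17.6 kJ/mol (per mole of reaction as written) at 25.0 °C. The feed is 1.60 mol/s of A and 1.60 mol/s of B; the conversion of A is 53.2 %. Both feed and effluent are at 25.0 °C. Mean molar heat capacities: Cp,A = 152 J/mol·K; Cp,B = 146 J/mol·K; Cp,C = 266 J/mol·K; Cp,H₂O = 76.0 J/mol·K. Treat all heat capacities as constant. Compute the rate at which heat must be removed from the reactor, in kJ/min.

Extent of reaction ξ = 0.532 × 1.60 = 0.8512 mol/s
Reaction term: ξ·ΔH°_rxn = 0.8512 × -17.6 = -14.981 kJ/s
Q = ΔH = -14.981 kJ/s = -14.981 kW
Heat removed = 898.87 kJ/min

Q_out = 899 kJ/min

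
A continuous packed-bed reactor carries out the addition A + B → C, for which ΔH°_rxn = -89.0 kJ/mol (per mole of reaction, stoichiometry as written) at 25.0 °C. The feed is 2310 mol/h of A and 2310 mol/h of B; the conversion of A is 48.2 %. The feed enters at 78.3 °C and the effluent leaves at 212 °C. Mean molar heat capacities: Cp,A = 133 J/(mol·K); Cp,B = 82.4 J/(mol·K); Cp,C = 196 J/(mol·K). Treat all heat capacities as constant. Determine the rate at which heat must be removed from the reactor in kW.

Extent of reaction ξ = 0.482 × 2310 = 1113.4 mol/h
Reaction term: ξ·ΔH°_rxn = 1113.4 × -89.0 = -99094 kJ/h
Sensible, feed 78.3→25 °C: -26521 kJ/h
Outlet flows (mol/h): A 1196.6, B 1196.6, C 1113.4
Sensible, products 25→212 °C: 89007 kJ/h
Q = ΔH = -36608 kJ/h = -10.169 kW
Heat removed = 10.169 kW

Q_out = 10.2 kW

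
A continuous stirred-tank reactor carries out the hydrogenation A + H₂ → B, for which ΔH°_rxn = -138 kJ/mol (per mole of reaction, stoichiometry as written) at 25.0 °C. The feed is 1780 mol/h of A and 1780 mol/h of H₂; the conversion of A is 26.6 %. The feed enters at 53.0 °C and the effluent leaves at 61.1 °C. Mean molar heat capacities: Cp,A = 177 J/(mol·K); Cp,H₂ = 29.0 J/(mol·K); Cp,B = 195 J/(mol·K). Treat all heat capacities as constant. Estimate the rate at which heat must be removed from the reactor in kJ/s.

Q_out = 17.4 kJ/s

Extent of reaction ξ = 0.266 × 1780 = 473.48 mol/h
Reaction term: ξ·ΔH°_rxn = 473.48 × -138 = -65340 kJ/h
Sensible, feed 53.0→25 °C: -10267 kJ/h
Outlet flows (mol/h): A 1306.5, H₂ 1306.5, B 473.48
Sensible, products 25→61.1 °C: 13049 kJ/h
Q = ΔH = -62558 kJ/h = -17.377 kW
Heat removed = 17.377 kJ/s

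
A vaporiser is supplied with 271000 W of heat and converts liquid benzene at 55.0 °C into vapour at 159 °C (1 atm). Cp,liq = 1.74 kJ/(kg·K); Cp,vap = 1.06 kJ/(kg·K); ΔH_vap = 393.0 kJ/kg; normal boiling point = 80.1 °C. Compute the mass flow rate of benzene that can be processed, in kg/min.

Δh = 1.74×(80.1−55.0) + 393.0 + 1.06×(159−80.1) = 520.31 kJ/kg
Q = 271000 W = 271 kJ/s = 16260 kJ/min
ṁ = Q/Δh = 16260 / 520.31 = 31.251 kg/min

ṁ = 31.3 kg/min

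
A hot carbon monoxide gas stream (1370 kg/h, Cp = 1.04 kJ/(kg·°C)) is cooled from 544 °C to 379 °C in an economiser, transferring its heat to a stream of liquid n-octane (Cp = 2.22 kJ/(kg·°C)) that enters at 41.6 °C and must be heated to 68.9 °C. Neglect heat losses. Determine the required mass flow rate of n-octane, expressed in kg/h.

ṁ_c = 3880 kg/h

Heat released by hot stream: Q = 1370 × 1.04 × (544 − 379) = 235090 kJ/h
Energy balance on cold side (adiabatic exchanger): Q = ṁ_c·Cp_c·(T_c,out − T_c,in)
ṁ_c = 235090 / [2.22 × (68.9 − 41.6)] = 3879 kg/h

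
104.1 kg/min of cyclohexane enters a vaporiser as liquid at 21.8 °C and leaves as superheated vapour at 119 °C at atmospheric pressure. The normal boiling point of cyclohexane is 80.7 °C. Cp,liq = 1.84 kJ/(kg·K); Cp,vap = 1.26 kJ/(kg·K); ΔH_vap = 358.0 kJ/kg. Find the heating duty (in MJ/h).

liquid 21.8→80.7 °C: 108.38 kJ/kg
vaporisation at 80.7 °C: 358 kJ/kg
vapour 80.7→119 °C: 48.258 kJ/kg
Δh = 108.38 + 358 + 48.258 = 514.63 kJ/kg
Q = ṁ·Δh = 104.1 kg/min × 514.63 kJ/kg = 53573 kJ/min
|Q| = 892.89 kW = 3214.4 MJ/h

Q = 3210 MJ/h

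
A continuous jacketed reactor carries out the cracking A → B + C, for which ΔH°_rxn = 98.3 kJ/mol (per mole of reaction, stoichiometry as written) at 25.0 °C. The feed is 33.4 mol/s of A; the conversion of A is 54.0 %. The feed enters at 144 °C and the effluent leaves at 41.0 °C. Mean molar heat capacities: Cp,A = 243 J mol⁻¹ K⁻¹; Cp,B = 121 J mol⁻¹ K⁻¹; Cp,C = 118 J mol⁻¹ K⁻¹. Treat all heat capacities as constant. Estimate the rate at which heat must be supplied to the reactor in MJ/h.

Extent of reaction ξ = 0.540 × 33.4 = 18.036 mol/s
Reaction term: ξ·ΔH°_rxn = 18.036 × 98.3 = 1772.9 kJ/s
Sensible, feed 144→25 °C: -965.83 kJ/s
Outlet flows (mol/s): A 15.364, B 18.036, C 18.036
Sensible, products 25→41.0 °C: 128.7 kJ/s
Q = ΔH = 935.82 kJ/s = 935.82 kW
Heat supplied = 3368.9 MJ/h

Q_in = 3370 MJ/h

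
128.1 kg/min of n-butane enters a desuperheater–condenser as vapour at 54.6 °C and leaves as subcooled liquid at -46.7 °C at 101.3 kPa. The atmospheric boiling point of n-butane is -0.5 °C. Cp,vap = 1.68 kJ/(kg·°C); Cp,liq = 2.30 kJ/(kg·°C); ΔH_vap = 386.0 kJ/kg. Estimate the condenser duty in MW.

Q_c = 1.25 MW

vapour 54.6→-0.5 °C: -92.568 kJ/kg
condensation at -0.5 °C: -386 kJ/kg
liquid -0.5→-46.7 °C: -106.26 kJ/kg
Δh = -92.568 + -386 + -106.26 = -584.83 kJ/kg
Q = ṁ·Δh = 128.1 kg/min × -584.83 kJ/kg = -74916 kJ/min
|Q| = 1248.6 kW = 1.2486 MW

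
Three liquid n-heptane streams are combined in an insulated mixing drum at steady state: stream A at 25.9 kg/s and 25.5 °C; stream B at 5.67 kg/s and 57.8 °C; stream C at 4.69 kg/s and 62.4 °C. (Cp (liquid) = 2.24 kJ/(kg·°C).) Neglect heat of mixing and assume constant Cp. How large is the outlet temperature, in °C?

Energy balance with Q = 0: Σ ṁᵢCp,ᵢ(T_out − Tᵢ) = 0
Σ ṁᵢCp,ᵢTᵢ = 25.9×2.24×25.5 + 5.67×2.24×57.8 + 4.69×2.24×62.4 = 2869.1
Σ ṁᵢCp,ᵢ = 25.9×2.24 + 5.67×2.24 + 4.69×2.24 = 81.222
T_out = 2869.1 / 81.222 = 35.324 °C

T_out = 35.3 °C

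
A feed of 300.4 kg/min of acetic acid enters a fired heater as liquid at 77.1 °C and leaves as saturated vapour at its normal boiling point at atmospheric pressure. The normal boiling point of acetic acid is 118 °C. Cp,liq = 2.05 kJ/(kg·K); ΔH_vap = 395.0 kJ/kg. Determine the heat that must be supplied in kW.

liquid 77.1→118 °C: 83.845 kJ/kg
vaporisation at 118 °C: 395 kJ/kg
Δh = 83.845 + 395 = 478.85 kJ/kg
Q = ṁ·Δh = 300.4 kg/min × 478.85 kJ/kg = 143850 kJ/min
|Q| = 2397.4 kW

Q = 2400 kW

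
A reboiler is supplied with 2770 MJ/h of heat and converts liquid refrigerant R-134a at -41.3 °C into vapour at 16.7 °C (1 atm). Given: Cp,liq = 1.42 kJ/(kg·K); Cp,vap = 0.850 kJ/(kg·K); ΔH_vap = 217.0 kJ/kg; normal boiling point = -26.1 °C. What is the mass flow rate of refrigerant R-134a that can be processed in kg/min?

ṁ = 168 kg/min

Δh = 1.42×(-26.1−-41.3) + 217.0 + 0.850×(16.7−-26.1) = 274.96 kJ/kg
Q = 2770 MJ/h = 769.44 kJ/s = 46167 kJ/min
ṁ = Q/Δh = 46167 / 274.96 = 167.9 kg/min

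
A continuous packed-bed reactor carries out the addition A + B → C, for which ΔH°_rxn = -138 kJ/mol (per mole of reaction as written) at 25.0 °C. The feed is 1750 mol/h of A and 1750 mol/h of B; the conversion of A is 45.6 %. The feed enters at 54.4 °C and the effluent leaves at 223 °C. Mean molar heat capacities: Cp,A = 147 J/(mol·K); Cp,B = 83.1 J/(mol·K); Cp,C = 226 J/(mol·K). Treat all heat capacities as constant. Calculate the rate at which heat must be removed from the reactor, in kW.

Extent of reaction ξ = 0.456 × 1750 = 798 mol/h
Reaction term: ξ·ΔH°_rxn = 798 × -138 = -110120 kJ/h
Sensible, feed 54.4→25 °C: -11839 kJ/h
Outlet flows (mol/h): A 952, B 952, C 798
Sensible, products 25→223 °C: 79082 kJ/h
Q = ΔH = -42881 kJ/h = -11.911 kW
Heat removed = 11.911 kW

Q_out = 11.9 kW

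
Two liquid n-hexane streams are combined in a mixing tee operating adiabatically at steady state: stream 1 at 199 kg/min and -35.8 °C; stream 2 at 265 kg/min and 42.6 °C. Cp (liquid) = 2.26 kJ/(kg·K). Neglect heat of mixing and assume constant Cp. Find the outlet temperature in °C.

No heat crosses the boundary, so H_out = H_in.
T_out = Σ ṁᵢCp,ᵢTᵢ / Σ ṁᵢCp,ᵢ
      = 9412.4 / 1048.6 = 8.9759 °C

T_out = 8.98 °C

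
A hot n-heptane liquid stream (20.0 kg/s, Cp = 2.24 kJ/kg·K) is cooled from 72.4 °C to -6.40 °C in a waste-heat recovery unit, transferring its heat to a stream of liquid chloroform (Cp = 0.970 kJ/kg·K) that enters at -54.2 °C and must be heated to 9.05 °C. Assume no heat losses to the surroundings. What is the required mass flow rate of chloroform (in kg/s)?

Heat released by hot stream: Q = 20.0 × 2.24 × (72.4 − -6.40) = 3530.2 kJ/s
Energy balance on cold side (adiabatic exchanger): Q = ṁ_c·Cp_c·(T_c,out − T_c,in)
ṁ_c = 3530.2 / [0.970 × (9.05 − -54.2)] = 57.54 kg/s

ṁ_c = 57.5 kg/s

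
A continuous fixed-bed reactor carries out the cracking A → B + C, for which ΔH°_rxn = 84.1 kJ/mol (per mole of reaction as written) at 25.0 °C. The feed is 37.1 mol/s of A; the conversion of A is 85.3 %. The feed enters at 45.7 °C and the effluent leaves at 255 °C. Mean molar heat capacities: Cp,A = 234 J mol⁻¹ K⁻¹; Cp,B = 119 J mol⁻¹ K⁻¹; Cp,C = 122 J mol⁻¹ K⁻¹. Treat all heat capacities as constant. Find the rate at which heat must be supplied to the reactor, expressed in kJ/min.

Extent of reaction ξ = 0.853 × 37.1 = 31.646 mol/s
Reaction term: ξ·ΔH°_rxn = 31.646 × 84.1 = 2661.5 kJ/s
Sensible, feed 45.7→25 °C: -179.7 kJ/s
Outlet flows (mol/s): A 5.4537, B 31.646, C 31.646
Sensible, products 25→255 °C: 2047.7 kJ/s
Q = ΔH = 4529.4 kJ/s = 4529.4 kW
Heat supplied = 271770 kJ/min

Q_in = 272000 kJ/min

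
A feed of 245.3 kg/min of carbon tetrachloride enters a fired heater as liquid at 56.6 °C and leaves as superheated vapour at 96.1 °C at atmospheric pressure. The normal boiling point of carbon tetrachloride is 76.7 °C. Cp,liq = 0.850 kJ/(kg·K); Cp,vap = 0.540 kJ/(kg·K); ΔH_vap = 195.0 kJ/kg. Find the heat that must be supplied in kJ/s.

Q = 910 kJ/s

liquid 56.6→76.7 °C: 17.085 kJ/kg
vaporisation at 76.7 °C: 195 kJ/kg
vapour 76.7→96.1 °C: 10.476 kJ/kg
Δh = 17.085 + 195 + 10.476 = 222.56 kJ/kg
Q = ṁ·Δh = 245.3 kg/min × 222.56 kJ/kg = 54594 kJ/min
|Q| = 909.9 kW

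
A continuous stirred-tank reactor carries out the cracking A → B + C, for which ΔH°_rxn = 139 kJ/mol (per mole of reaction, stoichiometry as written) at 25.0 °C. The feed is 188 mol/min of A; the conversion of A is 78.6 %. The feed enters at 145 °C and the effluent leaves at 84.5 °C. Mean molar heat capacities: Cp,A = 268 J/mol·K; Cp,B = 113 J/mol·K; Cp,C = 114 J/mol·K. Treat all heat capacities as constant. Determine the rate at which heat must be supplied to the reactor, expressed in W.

Q_in = 286000 W

Extent of reaction ξ = 0.786 × 188 = 147.77 mol/min
Reaction term: ξ·ΔH°_rxn = 147.77 × 139 = 20540 kJ/min
Sensible, feed 145→25 °C: -6046.1 kJ/min
Outlet flows (mol/min): A 40.232, B 147.77, C 147.77
Sensible, products 25→84.5 °C: 2637.4 kJ/min
Q = ΔH = 17131 kJ/min = 285.52 kW
Heat supplied = 285520 W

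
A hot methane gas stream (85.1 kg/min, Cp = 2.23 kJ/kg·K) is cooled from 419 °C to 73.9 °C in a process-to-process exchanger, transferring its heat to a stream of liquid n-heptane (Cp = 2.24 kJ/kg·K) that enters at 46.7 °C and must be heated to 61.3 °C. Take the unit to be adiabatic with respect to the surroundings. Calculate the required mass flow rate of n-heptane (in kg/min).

ṁ_c = 2000 kg/min

Heat released by hot stream: Q = 85.1 × 2.23 × (419 − 73.9) = 65491 kJ/min
Energy balance on cold side (adiabatic exchanger): Q = ṁ_c·Cp_c·(T_c,out − T_c,in)
ṁ_c = 65491 / [2.24 × (61.3 − 46.7)] = 2002.5 kg/min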